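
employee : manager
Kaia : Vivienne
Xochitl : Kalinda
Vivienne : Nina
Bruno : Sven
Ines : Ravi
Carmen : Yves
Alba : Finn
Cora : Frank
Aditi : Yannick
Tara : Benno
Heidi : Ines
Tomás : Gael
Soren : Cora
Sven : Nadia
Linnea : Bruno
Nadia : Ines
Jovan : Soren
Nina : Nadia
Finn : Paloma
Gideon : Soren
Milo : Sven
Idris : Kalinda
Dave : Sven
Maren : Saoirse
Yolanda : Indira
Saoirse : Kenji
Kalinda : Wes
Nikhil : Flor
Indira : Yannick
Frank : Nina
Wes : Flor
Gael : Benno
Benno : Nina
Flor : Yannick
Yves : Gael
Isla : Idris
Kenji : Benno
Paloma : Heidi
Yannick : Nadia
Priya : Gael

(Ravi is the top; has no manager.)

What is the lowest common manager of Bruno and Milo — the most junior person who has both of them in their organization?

Bruno's chain of managers is Sven, Nadia, Ines, Ravi. Milo's chain of managers is Sven, Nadia, Ines, Ravi. The first manager that appears in both chains is Sven.

Sven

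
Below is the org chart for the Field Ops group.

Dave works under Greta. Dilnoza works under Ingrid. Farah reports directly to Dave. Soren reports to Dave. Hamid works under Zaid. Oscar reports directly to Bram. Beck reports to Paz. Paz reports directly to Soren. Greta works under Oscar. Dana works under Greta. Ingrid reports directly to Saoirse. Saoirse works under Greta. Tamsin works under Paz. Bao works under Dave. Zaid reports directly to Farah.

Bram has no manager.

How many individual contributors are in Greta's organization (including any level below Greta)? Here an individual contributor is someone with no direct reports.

6

The people in Greta's organization with no one reporting to them are Dana, Dilnoza, Bao, Beck, Tamsin, Hamid. That is 6.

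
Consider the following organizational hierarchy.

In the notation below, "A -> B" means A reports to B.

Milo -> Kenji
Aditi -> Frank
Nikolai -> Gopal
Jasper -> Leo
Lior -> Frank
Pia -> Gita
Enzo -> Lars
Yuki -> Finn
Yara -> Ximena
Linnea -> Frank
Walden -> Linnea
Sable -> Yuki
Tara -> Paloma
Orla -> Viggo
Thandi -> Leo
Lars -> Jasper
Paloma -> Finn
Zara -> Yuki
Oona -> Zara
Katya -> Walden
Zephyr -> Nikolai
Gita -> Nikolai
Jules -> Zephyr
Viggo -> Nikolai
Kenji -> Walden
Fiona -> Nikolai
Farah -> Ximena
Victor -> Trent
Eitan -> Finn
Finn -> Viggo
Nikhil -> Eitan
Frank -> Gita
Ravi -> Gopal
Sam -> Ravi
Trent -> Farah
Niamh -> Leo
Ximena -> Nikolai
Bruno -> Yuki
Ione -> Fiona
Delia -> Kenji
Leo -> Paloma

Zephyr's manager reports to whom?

Gopal

Zephyr reports to Nikolai, and Nikolai reports to Gopal. So Zephyr's skip-level manager is Gopal.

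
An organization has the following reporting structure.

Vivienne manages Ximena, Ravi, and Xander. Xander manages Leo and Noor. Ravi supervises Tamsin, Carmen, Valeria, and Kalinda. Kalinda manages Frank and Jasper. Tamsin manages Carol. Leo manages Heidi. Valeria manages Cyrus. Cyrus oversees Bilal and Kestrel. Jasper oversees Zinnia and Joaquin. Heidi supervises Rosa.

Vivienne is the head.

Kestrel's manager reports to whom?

Valeria

Kestrel reports to Cyrus, and Cyrus reports to Valeria. So Kestrel's skip-level manager is Valeria.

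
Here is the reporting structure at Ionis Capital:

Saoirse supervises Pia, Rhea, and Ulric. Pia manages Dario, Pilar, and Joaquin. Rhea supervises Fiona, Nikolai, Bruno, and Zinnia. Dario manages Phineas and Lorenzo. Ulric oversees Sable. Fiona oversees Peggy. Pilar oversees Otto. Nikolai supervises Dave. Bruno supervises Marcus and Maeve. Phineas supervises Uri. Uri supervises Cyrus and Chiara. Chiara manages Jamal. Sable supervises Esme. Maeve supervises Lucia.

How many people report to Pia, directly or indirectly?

Pia directly manages Dario, Pilar, Joaquin. Under Dario: Lorenzo, Phineas, Uri, Chiara, Jamal, Cyrus (6). Under Pilar: Otto (1). Joaquin has no reports. So Pia's organization is 3 direct reports plus everyone under them: 7 + 2 + 1 = 10.

10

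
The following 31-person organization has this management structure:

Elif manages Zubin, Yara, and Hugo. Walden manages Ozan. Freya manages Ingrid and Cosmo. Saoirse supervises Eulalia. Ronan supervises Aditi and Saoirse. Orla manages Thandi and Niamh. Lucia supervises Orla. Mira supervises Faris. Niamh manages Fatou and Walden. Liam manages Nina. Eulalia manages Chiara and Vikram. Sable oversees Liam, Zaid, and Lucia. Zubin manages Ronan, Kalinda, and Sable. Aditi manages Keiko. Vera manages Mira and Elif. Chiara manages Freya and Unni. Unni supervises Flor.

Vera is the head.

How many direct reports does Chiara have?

2

Chiara directly manages Freya, Unni. That is 2 direct reports.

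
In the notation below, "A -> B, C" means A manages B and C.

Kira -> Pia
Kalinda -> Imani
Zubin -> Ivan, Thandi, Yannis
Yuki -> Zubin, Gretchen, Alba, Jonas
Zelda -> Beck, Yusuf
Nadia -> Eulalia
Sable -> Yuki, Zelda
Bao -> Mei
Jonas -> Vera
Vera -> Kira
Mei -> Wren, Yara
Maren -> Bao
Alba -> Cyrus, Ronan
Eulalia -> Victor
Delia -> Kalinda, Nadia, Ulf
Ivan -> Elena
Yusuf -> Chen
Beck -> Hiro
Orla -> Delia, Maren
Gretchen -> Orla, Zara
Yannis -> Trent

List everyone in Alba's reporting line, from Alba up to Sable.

Alba -> Yuki -> Sable

Alba reports to Yuki. Yuki reports to Sable. Sable is at the top.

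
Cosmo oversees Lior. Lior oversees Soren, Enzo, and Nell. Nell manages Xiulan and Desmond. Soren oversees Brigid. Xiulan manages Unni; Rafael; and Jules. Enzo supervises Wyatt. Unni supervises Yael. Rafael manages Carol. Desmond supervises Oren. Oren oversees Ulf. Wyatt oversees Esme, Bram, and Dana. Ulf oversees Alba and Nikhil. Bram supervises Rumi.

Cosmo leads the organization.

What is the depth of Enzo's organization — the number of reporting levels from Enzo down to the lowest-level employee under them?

3

The longest chain under Enzo runs Enzo → Wyatt → Bram → Rumi, which is 3 levels below Enzo.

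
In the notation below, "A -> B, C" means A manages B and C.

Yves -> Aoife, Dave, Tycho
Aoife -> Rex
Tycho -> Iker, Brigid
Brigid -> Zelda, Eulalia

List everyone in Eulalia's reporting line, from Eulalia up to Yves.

Eulalia -> Brigid -> Tycho -> Yves

Eulalia reports to Brigid. Brigid reports to Tycho. Tycho reports to Yves. Yves is at the top.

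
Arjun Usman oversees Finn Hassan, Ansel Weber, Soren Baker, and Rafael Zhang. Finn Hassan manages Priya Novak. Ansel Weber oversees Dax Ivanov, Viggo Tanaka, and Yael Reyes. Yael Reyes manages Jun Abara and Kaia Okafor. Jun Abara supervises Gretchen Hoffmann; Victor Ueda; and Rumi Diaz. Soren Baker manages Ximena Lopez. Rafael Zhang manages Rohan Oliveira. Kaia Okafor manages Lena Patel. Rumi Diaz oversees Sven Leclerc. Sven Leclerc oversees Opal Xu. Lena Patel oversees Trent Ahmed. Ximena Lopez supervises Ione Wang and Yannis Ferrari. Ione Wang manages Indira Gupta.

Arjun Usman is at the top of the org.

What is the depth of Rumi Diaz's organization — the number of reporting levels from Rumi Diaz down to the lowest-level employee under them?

2

The longest chain under Rumi Diaz runs Rumi Diaz → Sven Leclerc → Opal Xu, which is 2 levels below Rumi Diaz.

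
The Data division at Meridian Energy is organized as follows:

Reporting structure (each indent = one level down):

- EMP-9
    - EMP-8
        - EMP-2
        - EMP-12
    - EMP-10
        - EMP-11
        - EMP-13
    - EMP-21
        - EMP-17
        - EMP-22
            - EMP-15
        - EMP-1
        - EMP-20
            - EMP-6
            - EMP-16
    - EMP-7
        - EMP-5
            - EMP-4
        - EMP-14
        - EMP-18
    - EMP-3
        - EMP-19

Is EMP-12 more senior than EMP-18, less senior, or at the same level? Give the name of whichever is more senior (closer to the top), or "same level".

same level

Both EMP-12 and EMP-18 are 2 levels below EMP-9.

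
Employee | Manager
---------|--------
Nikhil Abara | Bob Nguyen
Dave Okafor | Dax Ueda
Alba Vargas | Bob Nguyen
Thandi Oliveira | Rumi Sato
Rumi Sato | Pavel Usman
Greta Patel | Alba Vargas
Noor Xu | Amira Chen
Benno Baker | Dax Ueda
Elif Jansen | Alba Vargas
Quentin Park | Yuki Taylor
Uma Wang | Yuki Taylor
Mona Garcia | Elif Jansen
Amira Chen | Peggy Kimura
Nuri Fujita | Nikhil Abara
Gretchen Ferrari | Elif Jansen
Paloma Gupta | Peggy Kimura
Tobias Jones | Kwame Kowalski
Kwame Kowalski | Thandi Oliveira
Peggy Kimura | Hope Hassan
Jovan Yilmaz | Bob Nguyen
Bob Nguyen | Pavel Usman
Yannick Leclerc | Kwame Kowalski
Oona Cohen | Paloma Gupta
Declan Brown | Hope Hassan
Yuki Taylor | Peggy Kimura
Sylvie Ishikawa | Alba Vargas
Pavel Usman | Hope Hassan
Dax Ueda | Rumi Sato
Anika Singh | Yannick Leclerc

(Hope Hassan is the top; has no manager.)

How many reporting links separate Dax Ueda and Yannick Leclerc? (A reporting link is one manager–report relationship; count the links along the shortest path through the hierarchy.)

4

Dax Ueda is 1 level below Rumi Sato, and Yannick Leclerc is 3 levels below Rumi Sato (their lowest common manager). The shortest path runs up from Dax Ueda to Rumi Sato and back down to Yannick Leclerc: 1 + 3 = 4 links.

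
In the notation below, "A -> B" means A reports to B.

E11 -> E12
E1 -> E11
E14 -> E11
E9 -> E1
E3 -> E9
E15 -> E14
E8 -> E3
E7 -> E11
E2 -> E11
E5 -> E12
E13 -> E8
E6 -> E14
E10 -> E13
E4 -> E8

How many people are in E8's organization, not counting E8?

E8 directly manages E13, E4. Under E13: E10 (1). E4 has no reports. So E8's organization is 2 direct reports plus everyone under them: 2 + 1 = 3.

3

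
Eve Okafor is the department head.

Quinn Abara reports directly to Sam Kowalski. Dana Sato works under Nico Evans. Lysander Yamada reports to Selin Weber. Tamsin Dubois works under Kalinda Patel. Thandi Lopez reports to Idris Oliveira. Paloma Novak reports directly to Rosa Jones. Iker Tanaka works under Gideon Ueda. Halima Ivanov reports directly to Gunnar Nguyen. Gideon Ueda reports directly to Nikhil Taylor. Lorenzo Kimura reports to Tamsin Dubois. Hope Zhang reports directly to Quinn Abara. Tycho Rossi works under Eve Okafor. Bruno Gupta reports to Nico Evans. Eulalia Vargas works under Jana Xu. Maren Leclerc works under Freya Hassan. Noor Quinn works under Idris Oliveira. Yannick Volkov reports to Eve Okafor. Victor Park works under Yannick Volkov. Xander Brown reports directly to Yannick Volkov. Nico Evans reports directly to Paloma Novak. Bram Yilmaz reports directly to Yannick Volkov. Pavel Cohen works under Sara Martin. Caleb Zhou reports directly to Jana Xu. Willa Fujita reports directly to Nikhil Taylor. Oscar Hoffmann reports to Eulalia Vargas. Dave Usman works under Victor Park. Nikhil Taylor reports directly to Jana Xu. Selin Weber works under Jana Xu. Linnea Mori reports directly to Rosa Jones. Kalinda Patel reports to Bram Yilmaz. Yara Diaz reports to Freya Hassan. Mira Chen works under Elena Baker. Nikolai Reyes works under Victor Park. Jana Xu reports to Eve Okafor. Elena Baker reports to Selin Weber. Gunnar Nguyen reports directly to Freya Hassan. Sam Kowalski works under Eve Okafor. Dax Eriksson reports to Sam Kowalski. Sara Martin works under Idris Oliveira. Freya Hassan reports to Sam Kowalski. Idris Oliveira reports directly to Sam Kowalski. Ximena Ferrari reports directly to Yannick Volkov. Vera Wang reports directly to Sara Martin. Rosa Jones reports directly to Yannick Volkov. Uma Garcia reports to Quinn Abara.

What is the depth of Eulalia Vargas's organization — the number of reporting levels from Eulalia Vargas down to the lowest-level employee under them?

The longest chain under Eulalia Vargas runs Eulalia Vargas → Oscar Hoffmann, which is 1 level below Eulalia Vargas.

1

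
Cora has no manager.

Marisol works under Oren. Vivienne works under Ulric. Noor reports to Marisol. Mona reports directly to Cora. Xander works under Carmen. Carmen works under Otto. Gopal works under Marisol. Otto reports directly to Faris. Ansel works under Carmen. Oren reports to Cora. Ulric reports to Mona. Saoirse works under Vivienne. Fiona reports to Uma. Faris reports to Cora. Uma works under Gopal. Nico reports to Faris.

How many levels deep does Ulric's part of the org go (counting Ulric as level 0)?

The longest chain under Ulric runs Ulric → Vivienne → Saoirse, which is 2 levels below Ulric.

2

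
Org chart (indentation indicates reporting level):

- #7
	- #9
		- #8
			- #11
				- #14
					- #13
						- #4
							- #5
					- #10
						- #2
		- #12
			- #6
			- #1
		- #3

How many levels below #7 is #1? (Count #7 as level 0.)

Chain from #1 up to #7: #1 → #12 → #9 → #7. That is 3 steps up, so #1 is 3 levels below #7.

3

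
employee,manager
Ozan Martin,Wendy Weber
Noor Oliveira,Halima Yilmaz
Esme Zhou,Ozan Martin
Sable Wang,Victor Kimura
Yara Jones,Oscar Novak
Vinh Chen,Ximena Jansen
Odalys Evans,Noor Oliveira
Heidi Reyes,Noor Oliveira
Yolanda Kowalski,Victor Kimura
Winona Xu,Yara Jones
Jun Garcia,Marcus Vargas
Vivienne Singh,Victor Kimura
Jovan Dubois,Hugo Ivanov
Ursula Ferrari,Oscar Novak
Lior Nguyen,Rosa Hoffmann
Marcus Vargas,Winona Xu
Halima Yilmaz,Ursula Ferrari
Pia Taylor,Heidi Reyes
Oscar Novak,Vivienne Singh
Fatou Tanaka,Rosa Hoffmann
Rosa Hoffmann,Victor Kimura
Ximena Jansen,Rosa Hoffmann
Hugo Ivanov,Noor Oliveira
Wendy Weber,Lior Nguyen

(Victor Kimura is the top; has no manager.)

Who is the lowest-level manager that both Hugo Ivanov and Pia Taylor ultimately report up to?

Hugo Ivanov's chain of managers is Noor Oliveira, Halima Yilmaz, Ursula Ferrari, Oscar Novak, Vivienne Singh, Victor Kimura. Pia Taylor's chain of managers is Heidi Reyes, Noor Oliveira, Halima Yilmaz, Ursula Ferrari, Oscar Novak, Vivienne Singh, Victor Kimura. The first manager that appears in both chains is Noor Oliveira.

Noor Oliveira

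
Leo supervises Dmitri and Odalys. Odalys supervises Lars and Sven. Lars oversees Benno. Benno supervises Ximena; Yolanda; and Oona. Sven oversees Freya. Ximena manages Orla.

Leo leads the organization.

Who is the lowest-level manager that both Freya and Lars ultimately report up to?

Odalys

Freya's chain of managers is Sven, Odalys, Leo. Lars's chain of managers is Odalys, Leo. The first manager that appears in both chains is Odalys.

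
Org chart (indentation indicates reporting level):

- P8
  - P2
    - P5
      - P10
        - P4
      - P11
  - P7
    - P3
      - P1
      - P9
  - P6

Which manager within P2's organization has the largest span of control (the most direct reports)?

Direct-report counts within P2's organization: P2 has 1; P5 has 2; P10 has 1. The largest is 2, held by P5.

P5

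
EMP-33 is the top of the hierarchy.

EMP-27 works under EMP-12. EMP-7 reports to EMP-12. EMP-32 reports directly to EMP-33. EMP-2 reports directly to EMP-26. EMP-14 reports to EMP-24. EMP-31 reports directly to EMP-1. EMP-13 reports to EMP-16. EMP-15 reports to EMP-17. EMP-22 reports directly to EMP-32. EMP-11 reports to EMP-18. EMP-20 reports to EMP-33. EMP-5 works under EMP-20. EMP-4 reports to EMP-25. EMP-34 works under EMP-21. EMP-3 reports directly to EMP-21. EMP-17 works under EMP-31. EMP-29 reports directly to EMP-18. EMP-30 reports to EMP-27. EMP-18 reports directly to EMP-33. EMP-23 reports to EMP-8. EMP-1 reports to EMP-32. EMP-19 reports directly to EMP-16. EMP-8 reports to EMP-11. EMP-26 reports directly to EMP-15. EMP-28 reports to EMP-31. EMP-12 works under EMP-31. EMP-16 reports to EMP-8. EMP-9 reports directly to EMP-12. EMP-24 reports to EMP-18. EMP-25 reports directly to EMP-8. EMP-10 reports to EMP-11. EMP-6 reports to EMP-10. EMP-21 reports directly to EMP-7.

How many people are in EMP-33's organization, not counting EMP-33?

33

EMP-33 directly manages EMP-32, EMP-20, EMP-18. Under EMP-32: EMP-22, EMP-1, EMP-31, EMP-28, EMP-17, EMP-15, EMP-26, EMP-2, EMP-12, EMP-9, EMP-27, EMP-30, EMP-7, EMP-21, EMP-34, EMP-3 (16). Under EMP-20: EMP-5 (1). Under EMP-18: EMP-29, EMP-24, EMP-14, EMP-11, EMP-8, EMP-23, EMP-25, EMP-4, EMP-16, EMP-13, EMP-19, EMP-10, EMP-6 (13). So EMP-33's organization is 3 direct reports plus everyone under them: 17 + 2 + 14 = 33.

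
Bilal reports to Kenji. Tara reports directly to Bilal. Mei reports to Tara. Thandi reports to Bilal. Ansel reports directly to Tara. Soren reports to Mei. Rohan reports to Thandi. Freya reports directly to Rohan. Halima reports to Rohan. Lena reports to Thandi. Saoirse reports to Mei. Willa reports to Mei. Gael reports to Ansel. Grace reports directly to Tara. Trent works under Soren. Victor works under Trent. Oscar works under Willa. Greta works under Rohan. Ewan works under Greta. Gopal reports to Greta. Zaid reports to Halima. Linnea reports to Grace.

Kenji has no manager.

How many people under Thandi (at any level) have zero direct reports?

The people in Thandi's organization with no one reporting to them are Lena, Gopal, Ewan, Zaid, Freya. That is 5.

5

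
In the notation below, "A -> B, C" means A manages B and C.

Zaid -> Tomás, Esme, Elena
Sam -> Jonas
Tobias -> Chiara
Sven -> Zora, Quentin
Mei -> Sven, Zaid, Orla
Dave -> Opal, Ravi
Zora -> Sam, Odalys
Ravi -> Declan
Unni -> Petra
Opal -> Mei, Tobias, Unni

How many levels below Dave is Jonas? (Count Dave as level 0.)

6

Chain from Jonas up to Dave: Jonas → Sam → Zora → Sven → Mei → Opal → Dave. That is 6 steps up, so Jonas is 6 levels below Dave.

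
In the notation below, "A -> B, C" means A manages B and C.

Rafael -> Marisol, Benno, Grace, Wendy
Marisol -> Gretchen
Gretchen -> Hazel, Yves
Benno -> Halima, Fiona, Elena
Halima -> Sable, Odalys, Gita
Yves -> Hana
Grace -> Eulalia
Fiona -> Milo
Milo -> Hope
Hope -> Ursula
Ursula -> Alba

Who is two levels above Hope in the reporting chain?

Hope reports to Milo, and Milo reports to Fiona. So Hope's skip-level manager is Fiona.

Fiona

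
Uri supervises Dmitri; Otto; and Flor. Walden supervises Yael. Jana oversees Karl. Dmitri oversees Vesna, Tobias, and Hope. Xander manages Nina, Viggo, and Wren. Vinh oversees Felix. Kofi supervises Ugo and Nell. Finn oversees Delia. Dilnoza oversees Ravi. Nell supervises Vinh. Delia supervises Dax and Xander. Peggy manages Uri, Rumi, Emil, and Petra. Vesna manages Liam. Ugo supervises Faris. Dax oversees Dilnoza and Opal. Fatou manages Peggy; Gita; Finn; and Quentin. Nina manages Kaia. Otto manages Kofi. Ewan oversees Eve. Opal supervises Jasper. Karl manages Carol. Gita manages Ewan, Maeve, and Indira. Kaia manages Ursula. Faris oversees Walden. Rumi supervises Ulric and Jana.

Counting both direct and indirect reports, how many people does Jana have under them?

Jana directly manages Karl. Under Karl: Carol (1). That's 2 in total.

2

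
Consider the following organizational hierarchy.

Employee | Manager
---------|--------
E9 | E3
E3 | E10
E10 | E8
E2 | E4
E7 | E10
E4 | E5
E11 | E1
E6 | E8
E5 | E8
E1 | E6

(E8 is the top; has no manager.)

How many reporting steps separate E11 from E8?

3

Chain from E11 up to E8: E11 → E1 → E6 → E8. That is 3 steps up, so E11 is 3 levels below E8.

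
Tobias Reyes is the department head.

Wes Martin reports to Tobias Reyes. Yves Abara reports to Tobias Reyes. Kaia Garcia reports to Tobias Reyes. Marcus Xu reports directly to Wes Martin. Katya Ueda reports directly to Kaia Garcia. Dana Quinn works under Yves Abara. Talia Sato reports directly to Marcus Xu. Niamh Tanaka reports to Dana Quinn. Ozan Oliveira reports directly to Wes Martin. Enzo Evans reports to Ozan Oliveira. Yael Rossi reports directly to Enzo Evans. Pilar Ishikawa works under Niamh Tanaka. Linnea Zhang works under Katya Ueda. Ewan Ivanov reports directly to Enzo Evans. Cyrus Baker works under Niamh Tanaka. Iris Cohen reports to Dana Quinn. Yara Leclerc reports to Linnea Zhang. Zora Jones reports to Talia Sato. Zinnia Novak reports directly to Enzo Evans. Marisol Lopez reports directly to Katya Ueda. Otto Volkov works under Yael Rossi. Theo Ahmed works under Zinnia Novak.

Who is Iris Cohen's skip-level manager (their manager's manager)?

Iris Cohen reports to Dana Quinn, and Dana Quinn reports to Yves Abara. So Iris Cohen's skip-level manager is Yves Abara.

Yves Abara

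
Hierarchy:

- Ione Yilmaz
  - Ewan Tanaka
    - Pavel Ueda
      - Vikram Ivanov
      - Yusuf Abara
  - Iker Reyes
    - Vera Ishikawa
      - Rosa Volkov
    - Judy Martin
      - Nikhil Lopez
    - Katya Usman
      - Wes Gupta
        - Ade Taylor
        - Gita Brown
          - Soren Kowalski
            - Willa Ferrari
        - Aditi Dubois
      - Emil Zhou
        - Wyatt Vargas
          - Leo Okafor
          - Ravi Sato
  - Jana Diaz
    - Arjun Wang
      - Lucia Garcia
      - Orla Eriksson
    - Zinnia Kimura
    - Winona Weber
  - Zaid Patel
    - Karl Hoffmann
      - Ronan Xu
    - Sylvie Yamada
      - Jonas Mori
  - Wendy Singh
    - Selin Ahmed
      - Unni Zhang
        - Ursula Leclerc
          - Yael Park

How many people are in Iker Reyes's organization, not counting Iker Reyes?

Iker Reyes directly manages Vera Ishikawa, Judy Martin, Katya Usman. Under Vera Ishikawa: Rosa Volkov (1). Under Judy Martin: Nikhil Lopez (1). Under Katya Usman: Emil Zhou, Wyatt Vargas, Ravi Sato, Leo Okafor, Wes Gupta, Aditi Dubois, Gita Brown, Soren Kowalski, Willa Ferrari, Ade Taylor (10). So Iker Reyes's organization is 3 direct reports plus everyone under them: 2 + 2 + 11 = 15.

15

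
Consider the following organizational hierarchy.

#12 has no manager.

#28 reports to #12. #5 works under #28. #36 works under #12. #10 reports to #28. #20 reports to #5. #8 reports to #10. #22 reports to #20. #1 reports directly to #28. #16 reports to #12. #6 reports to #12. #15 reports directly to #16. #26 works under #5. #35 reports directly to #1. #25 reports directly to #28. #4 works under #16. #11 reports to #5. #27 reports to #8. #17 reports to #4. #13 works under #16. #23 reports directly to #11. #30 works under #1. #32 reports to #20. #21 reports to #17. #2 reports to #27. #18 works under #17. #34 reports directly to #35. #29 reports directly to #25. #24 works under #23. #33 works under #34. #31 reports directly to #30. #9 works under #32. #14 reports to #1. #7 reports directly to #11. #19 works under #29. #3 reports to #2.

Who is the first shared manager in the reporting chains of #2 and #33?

#28

#2's chain of managers is #27, #8, #10, #28, #12. #33's chain of managers is #34, #35, #1, #28, #12. The first manager that appears in both chains is #28.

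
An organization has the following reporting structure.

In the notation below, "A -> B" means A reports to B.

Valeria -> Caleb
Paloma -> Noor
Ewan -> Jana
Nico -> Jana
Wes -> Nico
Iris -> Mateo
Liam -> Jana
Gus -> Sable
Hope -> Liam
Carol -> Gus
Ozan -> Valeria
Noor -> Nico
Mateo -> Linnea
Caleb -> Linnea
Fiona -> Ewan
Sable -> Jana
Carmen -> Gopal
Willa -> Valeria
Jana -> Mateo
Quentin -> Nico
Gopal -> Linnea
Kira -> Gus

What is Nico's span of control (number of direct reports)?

Nico directly manages Wes, Noor, Quentin. That is 3 direct reports.

3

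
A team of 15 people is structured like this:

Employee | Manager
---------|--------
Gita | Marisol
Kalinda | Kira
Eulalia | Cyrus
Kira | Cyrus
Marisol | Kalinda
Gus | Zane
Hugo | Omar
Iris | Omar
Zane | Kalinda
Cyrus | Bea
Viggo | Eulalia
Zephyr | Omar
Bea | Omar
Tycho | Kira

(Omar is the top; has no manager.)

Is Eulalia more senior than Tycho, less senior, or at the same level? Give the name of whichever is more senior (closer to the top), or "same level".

Eulalia is 3 levels below Omar; Tycho is 4. Eulalia is higher.

Eulalia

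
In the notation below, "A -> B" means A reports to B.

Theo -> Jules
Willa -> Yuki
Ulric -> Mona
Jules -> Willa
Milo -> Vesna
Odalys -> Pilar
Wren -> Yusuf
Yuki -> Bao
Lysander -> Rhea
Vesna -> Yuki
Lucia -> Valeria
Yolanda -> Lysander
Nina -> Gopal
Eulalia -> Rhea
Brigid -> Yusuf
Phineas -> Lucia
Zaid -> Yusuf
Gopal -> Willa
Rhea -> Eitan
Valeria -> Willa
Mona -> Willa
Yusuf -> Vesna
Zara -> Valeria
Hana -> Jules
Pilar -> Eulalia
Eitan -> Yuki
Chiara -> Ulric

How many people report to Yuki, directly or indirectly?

26

Yuki directly manages Willa, Vesna, Eitan. Under Willa: Gopal, Nina, Jules, Theo, Hana, Mona, Ulric, Chiara, Valeria, Zara, Lucia, Phineas (12). Under Vesna: Milo, Yusuf, Zaid, Brigid, Wren (5). Under Eitan: Rhea, Lysander, Yolanda, Eulalia, Pilar, Odalys (6). So Yuki's organization is 3 direct reports plus everyone under them: 13 + 6 + 7 = 26.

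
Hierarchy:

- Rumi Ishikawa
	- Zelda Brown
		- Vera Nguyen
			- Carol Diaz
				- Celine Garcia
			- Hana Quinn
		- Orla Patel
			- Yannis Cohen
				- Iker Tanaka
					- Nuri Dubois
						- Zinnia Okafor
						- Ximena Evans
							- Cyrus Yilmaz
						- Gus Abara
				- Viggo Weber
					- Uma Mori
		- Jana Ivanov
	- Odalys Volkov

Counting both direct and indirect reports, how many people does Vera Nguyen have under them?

Vera Nguyen directly manages Carol Diaz, Hana Quinn. Under Carol Diaz: Celine Garcia (1). Hana Quinn has no reports. So Vera Nguyen's organization is 2 direct reports plus everyone under them: 2 + 1 = 3.

3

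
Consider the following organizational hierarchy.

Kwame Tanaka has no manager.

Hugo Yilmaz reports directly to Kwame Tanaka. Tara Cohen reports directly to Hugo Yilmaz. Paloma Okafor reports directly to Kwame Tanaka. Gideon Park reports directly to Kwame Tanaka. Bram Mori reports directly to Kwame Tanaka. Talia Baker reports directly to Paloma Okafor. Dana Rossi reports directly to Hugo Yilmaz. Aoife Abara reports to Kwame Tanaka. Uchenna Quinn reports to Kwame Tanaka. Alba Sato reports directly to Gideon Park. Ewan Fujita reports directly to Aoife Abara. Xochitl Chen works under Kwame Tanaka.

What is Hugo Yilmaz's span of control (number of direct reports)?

2

Hugo Yilmaz directly manages Tara Cohen, Dana Rossi. That is 2 direct reports.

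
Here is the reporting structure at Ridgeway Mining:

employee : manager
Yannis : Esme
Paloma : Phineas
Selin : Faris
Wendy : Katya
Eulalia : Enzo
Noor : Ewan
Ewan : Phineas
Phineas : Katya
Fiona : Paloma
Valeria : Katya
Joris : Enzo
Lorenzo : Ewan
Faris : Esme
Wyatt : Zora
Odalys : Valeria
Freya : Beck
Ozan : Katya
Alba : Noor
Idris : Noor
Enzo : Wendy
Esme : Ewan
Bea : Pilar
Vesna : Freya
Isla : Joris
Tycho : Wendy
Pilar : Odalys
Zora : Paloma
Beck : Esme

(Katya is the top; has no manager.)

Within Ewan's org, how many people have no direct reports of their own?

The people in Ewan's organization with no one reporting to them are Lorenzo, Idris, Alba, Yannis, Selin, Vesna. That is 6.

6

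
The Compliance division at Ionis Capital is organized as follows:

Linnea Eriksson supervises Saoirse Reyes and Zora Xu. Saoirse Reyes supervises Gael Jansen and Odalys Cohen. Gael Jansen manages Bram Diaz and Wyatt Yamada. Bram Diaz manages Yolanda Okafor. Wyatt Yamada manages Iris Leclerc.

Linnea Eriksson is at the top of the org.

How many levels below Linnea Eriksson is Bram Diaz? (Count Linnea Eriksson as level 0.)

3

Chain from Bram Diaz up to Linnea Eriksson: Bram Diaz → Gael Jansen → Saoirse Reyes → Linnea Eriksson. That is 3 steps up, so Bram Diaz is 3 levels below Linnea Eriksson.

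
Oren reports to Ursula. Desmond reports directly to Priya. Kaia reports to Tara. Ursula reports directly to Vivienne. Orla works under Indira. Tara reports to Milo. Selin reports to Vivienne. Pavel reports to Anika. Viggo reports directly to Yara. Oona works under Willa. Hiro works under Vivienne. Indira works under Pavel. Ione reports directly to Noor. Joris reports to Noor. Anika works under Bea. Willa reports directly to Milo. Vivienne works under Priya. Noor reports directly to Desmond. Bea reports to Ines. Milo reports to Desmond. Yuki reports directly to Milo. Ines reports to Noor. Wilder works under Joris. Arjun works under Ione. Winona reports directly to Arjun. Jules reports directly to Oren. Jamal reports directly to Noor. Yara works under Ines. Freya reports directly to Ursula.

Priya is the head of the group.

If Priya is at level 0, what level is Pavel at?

6

Chain from Pavel up to Priya: Pavel → Anika → Bea → Ines → Noor → Desmond → Priya. That is 6 steps up, so Pavel is 6 levels below Priya.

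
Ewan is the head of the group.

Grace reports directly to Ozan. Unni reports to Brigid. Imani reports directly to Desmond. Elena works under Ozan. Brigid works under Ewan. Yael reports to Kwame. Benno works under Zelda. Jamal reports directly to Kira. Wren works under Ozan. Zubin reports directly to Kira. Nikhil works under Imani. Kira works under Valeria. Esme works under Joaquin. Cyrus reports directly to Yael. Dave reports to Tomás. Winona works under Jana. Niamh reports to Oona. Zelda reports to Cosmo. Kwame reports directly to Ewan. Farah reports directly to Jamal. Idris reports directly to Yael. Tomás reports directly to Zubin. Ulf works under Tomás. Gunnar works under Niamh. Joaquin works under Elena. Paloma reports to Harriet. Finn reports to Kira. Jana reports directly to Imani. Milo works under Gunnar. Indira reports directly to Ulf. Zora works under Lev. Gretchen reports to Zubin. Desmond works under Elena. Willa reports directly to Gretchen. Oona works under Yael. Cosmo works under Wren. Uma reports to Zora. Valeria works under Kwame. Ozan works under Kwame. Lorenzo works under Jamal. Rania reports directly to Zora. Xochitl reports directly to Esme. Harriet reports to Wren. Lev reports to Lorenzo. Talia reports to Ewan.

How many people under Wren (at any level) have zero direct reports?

2

The people in Wren's organization with no one reporting to them are Benno, Paloma. That is 2.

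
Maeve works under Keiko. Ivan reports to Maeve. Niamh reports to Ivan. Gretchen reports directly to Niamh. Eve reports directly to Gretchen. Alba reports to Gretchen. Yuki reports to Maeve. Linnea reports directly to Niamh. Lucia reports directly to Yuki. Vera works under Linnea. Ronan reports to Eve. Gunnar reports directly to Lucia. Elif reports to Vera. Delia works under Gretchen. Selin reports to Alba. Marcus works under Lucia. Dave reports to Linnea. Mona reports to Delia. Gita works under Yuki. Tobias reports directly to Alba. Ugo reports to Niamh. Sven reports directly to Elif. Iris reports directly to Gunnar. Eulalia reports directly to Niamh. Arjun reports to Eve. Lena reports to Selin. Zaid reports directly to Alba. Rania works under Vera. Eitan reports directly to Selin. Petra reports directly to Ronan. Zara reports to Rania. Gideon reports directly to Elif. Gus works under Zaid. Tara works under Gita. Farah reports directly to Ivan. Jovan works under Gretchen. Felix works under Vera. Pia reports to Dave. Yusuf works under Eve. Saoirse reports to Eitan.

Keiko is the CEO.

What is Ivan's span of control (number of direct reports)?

Ivan directly manages Niamh, Farah. That is 2 direct reports.

2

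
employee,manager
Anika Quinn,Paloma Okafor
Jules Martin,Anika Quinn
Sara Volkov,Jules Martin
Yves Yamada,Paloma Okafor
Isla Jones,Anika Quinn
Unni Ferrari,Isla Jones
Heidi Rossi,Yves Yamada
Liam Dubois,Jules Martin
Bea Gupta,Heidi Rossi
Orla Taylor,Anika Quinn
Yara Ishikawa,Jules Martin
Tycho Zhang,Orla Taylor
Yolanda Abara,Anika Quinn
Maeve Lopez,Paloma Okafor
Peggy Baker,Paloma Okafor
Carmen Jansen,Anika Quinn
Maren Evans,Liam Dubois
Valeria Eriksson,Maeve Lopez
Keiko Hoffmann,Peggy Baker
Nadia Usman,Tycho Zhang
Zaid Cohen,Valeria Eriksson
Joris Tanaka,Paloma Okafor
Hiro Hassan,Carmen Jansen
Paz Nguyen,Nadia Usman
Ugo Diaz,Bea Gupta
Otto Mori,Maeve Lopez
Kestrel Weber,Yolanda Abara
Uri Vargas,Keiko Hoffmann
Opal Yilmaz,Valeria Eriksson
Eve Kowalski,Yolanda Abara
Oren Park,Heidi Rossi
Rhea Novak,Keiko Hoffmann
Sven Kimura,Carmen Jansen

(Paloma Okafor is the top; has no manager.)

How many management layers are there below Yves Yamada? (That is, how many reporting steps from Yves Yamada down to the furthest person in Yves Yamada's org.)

The longest chain under Yves Yamada runs Yves Yamada → Heidi Rossi → Bea Gupta → Ugo Diaz, which is 3 levels below Yves Yamada.

3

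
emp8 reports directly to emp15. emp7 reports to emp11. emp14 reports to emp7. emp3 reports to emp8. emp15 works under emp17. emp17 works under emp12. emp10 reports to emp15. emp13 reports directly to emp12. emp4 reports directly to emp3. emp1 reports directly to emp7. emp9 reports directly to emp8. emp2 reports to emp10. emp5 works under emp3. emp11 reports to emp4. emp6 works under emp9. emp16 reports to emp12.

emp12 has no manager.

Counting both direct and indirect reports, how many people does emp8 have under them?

9

emp8 directly manages emp3, emp9. Under emp3: emp5, emp4, emp11, emp7, emp14, emp1 (6). Under emp9: emp6 (1). So emp8's organization is 2 direct reports plus everyone under them: 7 + 2 = 9.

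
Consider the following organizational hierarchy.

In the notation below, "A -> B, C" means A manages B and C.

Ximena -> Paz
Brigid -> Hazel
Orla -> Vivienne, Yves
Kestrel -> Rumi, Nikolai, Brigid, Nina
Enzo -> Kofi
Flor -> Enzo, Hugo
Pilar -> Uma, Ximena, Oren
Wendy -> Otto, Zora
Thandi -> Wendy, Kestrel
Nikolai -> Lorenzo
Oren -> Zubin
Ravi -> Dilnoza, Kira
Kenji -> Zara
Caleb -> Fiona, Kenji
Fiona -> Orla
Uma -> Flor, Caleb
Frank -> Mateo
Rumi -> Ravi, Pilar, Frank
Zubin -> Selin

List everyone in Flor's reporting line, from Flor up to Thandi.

Flor reports to Uma. Uma reports to Pilar. Pilar reports to Rumi. Rumi reports to Kestrel. Kestrel reports to Thandi. Thandi is at the top.

Flor -> Uma -> Pilar -> Rumi -> Kestrel -> Thandi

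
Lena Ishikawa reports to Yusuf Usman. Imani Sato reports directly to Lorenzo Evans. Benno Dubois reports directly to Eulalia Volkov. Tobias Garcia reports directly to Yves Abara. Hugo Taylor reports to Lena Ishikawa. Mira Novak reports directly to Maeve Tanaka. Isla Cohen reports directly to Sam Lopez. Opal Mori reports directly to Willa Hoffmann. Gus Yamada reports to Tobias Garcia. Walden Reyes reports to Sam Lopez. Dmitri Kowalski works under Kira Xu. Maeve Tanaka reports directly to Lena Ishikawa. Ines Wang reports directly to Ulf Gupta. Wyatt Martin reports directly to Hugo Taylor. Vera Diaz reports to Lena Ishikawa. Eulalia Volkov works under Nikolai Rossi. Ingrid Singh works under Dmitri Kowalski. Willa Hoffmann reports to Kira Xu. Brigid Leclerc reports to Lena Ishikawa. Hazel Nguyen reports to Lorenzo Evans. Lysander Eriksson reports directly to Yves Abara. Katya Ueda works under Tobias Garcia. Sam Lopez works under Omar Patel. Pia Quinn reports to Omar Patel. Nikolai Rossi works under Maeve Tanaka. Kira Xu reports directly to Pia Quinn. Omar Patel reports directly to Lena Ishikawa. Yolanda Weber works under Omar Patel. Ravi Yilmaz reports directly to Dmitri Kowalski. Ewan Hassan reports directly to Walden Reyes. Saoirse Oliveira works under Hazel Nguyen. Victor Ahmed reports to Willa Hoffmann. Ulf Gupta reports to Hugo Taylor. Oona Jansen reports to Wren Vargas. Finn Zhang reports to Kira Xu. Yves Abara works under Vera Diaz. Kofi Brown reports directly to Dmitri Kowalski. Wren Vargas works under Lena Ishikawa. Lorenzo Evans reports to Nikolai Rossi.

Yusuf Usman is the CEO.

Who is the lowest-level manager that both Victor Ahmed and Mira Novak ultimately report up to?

Victor Ahmed's chain of managers is Willa Hoffmann, Kira Xu, Pia Quinn, Omar Patel, Lena Ishikawa, Yusuf Usman. Mira Novak's chain of managers is Maeve Tanaka, Lena Ishikawa, Yusuf Usman. The first manager that appears in both chains is Lena Ishikawa.

Lena Ishikawa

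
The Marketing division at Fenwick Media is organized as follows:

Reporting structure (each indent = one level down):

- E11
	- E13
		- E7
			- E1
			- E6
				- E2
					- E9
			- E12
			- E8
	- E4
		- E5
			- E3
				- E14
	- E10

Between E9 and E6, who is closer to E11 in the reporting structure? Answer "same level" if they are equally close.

E9 is 5 levels below E11; E6 is 3. E6 is higher.

E6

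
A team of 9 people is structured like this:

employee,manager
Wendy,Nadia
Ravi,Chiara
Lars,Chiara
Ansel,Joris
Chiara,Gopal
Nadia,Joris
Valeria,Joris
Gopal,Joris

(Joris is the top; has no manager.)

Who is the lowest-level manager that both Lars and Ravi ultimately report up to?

Chiara

Lars's chain of managers is Chiara, Gopal, Joris. Ravi's chain of managers is Chiara, Gopal, Joris. The first manager that appears in both chains is Chiara.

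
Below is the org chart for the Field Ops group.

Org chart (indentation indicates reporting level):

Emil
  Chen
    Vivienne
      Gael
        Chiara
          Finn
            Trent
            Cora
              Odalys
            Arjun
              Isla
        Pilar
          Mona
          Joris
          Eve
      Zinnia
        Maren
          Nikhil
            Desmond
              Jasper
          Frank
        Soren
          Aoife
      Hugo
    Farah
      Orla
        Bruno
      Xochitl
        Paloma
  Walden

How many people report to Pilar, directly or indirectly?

Pilar directly manages Mona, Joris, Eve. Mona has no reports. Joris has no reports. Eve has no reports. So Pilar's organization is 3 direct reports plus everyone under them: 1 + 1 + 1 = 3.

3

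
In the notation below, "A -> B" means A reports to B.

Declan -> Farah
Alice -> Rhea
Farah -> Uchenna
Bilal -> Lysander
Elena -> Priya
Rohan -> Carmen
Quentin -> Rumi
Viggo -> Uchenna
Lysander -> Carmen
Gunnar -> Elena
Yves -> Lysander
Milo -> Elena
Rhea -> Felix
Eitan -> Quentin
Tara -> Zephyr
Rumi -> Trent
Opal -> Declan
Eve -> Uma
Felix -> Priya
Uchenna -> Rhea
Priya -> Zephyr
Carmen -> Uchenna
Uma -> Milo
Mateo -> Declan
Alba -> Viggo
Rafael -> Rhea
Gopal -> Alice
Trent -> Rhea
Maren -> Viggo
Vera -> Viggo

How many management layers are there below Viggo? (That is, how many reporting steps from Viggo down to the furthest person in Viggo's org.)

The longest chain under Viggo runs Viggo → Maren, which is 1 level below Viggo.

1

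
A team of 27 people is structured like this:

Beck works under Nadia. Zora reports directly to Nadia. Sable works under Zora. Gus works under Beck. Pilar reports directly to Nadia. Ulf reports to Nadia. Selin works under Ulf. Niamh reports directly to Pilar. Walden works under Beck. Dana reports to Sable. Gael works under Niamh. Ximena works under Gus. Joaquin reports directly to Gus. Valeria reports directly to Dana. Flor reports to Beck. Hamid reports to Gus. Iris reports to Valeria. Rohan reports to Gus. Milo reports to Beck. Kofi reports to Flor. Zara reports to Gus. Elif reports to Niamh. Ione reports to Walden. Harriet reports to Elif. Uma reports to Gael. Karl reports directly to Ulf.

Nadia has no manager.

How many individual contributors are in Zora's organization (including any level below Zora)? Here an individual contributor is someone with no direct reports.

The only person in Zora's organization with no one reporting to them is Iris. That is 1.

1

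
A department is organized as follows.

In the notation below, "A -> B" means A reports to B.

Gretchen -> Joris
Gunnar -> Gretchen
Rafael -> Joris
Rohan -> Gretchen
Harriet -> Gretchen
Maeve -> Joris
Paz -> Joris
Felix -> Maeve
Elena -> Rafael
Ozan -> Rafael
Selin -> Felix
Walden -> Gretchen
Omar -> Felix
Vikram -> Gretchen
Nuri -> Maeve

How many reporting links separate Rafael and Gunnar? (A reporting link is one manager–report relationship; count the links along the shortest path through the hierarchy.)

Rafael is 1 level below Joris, and Gunnar is 2 levels below Joris (their lowest common manager). The shortest path runs up from Rafael to Joris and back down to Gunnar: 1 + 2 = 3 links.

3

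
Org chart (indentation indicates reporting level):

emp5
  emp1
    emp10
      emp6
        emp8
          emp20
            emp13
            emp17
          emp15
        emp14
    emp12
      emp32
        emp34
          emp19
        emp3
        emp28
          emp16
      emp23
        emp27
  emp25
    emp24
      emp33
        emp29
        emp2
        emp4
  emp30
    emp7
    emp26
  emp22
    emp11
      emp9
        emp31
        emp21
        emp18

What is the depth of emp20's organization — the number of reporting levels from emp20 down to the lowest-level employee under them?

1

The longest chain under emp20 runs emp20 → emp17, which is 1 level below emp20.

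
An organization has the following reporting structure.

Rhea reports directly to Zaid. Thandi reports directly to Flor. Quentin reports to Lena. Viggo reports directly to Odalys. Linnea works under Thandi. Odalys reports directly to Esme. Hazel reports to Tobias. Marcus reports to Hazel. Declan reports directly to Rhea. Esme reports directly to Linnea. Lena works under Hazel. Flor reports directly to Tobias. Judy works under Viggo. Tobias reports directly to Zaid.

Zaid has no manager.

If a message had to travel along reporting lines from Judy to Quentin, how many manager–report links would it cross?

Judy is 7 levels below Tobias, and Quentin is 3 levels below Tobias (their lowest common manager). The shortest path runs up from Judy to Tobias and back down to Quentin: 7 + 3 = 10 links.

10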